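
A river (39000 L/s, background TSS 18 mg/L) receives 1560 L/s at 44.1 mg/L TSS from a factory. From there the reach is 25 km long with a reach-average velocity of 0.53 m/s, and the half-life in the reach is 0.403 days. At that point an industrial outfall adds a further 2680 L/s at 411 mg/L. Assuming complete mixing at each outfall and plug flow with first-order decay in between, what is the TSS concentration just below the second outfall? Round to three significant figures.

32.4 mg/L

Mass balance: C = (39000·18.00 + 1560·44.10) / 40560 = 770800/40560 = 19.00 mg/L; combined flow 40560 L/s.
Travel time t = 25·1000 / 0.53 = 47170 s = 13.10 h.
Half-life 0.403 d → k = ln 2 / 0.403 = 1.720 d⁻¹.
Decay over the reach: 19.00·exp(−kt) = 19.00·0.3910 = 7.431 mg/L.
Second outfall: C = (40560·7.431 + 2680·411.0)/43240 = 32.44 mg/L.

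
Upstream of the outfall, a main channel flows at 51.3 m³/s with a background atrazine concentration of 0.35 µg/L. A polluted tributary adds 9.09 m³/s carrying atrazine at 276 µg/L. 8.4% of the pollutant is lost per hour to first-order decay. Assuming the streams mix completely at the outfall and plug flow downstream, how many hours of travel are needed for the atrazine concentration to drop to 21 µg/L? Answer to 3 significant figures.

7.86 h

Flow-weighted average: C = (51.30·0.3500 + 9.090·276.0) / 60.39 = 2527/60.39 = 41.84 µg/L.
8.4%/h lost → k = −ln(1 − 0.084) = 0.08774 h⁻¹.
41.84·exp(−k·t) = 21 → t = ln(41.84/21)/k = 28290 s = 7.857 h.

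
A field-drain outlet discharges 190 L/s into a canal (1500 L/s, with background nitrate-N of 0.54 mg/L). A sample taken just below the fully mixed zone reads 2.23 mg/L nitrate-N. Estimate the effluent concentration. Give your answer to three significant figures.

15.6 mg/L

Mass balance: 1500·0.5400 + 190.0·Cₑ = 1690·2.230
→ Cₑ = (1690·2.230 − 1500·0.5400) / 190.0 = 15.57 mg/L.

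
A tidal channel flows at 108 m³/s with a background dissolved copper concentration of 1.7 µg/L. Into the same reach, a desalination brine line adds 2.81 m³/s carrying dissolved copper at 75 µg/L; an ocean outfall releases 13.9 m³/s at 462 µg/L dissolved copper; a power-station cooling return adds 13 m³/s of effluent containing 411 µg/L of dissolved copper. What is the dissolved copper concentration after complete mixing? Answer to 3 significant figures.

88.3 µg/L

Mass balance: C = (108.0·1.700 + 2.810·75.00 + 13.90·462.0 + 13.00·411.0) / 137.7 = 12160/137.7 = 88.30 µg/L.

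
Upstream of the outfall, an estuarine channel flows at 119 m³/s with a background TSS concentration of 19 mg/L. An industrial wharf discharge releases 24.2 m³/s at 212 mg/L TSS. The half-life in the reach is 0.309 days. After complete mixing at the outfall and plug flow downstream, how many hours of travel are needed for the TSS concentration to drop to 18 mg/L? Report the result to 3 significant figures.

11.3 h

Flow-weighted average: C = (119.0·19.00 + 24.20·212.0) / 143.2 = 7391/143.2 = 51.62 mg/L.
Half-life 0.309 d → k = ln 2 / 0.309 = 2.243 d⁻¹.
51.62·exp(−k·t) = 18 → t = ln(51.62/18)/k = 40580 s = 11.27 h.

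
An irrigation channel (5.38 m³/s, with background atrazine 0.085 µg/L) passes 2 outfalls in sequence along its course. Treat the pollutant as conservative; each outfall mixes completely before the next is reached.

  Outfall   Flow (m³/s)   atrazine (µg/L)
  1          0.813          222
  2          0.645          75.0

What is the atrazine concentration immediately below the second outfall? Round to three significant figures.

33.5 µg/L

After outfall 1: Q = 5.380 + 0.8130 = 6.193 m³/s; C = (5.380·0.08500 + 0.8130·222.0)/6.193 = 29.22 µg/L.
After outfall 2: Q = 6.193 + 0.6450 = 6.838 m³/s; C = (6.193·29.22 + 0.6450·75.00)/6.838 = 33.54 µg/L.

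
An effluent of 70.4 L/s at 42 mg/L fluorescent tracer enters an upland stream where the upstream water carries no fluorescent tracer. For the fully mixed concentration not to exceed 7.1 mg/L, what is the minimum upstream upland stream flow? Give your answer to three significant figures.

Set C_mix = 7.1: (Q·0 + 70.40·42.00) / (Q + 70.40) = 7.1
→ Q = 70.40·(42.00 − 7.1)/(7.1 − 0) = 346.1 L/s.

346 L/s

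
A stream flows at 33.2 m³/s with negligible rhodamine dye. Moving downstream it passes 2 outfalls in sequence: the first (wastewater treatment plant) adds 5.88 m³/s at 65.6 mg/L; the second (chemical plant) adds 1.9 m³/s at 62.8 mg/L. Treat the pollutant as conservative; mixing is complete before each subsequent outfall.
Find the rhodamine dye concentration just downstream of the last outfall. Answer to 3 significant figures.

12.3 mg/L

Below outfall 1: Q → 39.08 m³/s, C = (33.20·0 + 5.880·65.60)/39.08 = 9.870 mg/L.
Below outfall 2: Q → 40.98 m³/s, C = (39.08·9.870 + 1.900·62.80)/40.98 = 12.32 mg/L.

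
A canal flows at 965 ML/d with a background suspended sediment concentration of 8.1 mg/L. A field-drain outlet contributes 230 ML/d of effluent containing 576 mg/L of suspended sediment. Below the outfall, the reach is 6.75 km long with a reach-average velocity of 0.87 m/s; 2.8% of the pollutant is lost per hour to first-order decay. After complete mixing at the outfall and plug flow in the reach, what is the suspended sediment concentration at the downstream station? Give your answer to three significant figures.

Conservation of mass: C = (965.0·8.100 + 230.0·576.0) / 1195 = 140300/1195 = 117.4 mg/L.
Travel time t = 6.75·1000 / 0.87 = 7759 s = 2.155 h.
2.8%/h lost → k = −ln(1 − 0.028) = 0.02840 h⁻¹.
First-order decay: C = 117.4·exp(−k·t) = 117.4·0.9406 = 110.4 mg/L.

110 mg/L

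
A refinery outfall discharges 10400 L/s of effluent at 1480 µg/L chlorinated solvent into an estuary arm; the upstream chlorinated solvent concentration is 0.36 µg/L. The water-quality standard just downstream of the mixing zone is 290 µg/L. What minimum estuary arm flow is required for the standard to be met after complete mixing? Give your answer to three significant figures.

Set C_mix = 290: (Q·0.3600 + 10400·1480) / (Q + 10400) = 290
→ Q = 10400·(1480 − 290)/(290 − 0.3600) = 42730 L/s.

42700 L/s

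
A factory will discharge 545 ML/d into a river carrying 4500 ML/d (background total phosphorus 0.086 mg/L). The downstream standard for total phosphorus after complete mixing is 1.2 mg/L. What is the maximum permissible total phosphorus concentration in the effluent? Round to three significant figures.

At the limit, (Qr·Cr + Qe·Cₑ)/(Qr + Qe) = 1.2:
Cₑ = (5045·1.2 − 4500·0.08600) / 545.0 = 10.40 mg/L.

10.4 mg/L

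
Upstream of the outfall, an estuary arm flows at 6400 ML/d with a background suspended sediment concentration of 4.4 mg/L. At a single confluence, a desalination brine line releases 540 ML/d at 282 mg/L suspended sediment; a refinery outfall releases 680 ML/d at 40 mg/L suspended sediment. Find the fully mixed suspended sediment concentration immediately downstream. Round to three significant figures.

After mixing, C = (6400·4.400 + 540.0·282.0 + 680.0·40.00) / 7620 = 207600/7620 = 27.25 mg/L.

27.2 mg/L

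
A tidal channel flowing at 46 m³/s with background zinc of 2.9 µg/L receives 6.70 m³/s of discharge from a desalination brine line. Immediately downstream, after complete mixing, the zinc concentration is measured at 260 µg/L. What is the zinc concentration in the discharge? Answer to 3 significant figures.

Mass balance: 46.00·2.900 + 6.700·Cₑ = 52.70·260.0
→ Cₑ = (52.70·260.0 − 46.00·2.900) / 6.700 = 2025 µg/L.

2030 µg/L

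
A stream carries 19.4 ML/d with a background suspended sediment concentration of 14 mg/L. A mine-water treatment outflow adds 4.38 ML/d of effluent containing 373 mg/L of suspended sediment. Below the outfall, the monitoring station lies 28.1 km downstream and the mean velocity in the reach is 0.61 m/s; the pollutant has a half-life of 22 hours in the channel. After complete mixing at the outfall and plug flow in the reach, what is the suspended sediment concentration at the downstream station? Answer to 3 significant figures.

53.5 mg/L

Mass balance: C = (19.40·14.00 + 4.380·373.0) / 23.78 = 1905/23.78 = 80.12 mg/L.
Travel time t = 28.1·1000 / 0.61 = 46070 s = 12.80 h.
Half-life 22 h → k = ln 2 / 22 = 0.03151 h⁻¹ = 0.7562 d⁻¹.
After decay, C = 80.12 × e^(−kt) = 80.12 × 0.6682 = 53.54 mg/L.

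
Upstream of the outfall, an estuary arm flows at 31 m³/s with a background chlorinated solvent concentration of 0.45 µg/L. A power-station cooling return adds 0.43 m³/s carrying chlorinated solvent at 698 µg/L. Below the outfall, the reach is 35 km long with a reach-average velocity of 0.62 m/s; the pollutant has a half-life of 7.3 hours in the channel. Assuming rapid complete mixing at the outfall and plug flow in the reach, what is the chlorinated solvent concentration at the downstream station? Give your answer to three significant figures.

2.25 µg/L

Mixed concentration C = ΣQC/ΣQ = (31.00·0.4500 + 0.4300·698.0) / 31.43 = 314.1/31.43 = 9.993 µg/L.
Travel time t = 35·1000 / 0.62 = 56450 s = 15.68 h.
Half-life 7.3 h → k = ln 2 / 7.3 = 0.09495 h⁻¹ = 2.279 d⁻¹.
Decay over the reach: 9.993·exp(−kt) = 9.993·0.2256 = 2.255 µg/L.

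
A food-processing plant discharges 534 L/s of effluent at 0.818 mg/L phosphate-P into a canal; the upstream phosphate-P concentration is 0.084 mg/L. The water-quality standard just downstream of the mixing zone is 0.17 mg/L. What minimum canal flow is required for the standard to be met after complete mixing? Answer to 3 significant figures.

4020 L/s

Set C_mix = 0.17: (Q·0.08400 + 534.0·0.8180) / (Q + 534.0) = 0.17
→ Q = 534.0·(0.8180 − 0.17)/(0.17 − 0.08400) = 4024 L/s.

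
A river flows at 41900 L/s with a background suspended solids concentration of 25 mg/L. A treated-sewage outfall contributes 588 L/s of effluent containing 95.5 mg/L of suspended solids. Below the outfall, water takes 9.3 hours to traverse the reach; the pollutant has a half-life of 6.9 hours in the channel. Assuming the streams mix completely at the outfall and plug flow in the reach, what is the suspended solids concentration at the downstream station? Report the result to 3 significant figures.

After mixing, C = (41900·25.00 + 588.0·95.50) / 42490 = 1104000/42490 = 25.98 mg/L.
Half-life 6.9 h → k = ln 2 / 6.9 = 0.1005 h⁻¹ = 2.411 d⁻¹.
After decay, C = 25.98 × e^(−kt) = 25.98 × 0.3929 = 10.21 mg/L.

10.2 mg/L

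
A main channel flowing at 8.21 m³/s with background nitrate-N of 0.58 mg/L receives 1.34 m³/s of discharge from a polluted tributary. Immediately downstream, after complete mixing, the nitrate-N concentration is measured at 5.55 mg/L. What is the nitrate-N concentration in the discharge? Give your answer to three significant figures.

Mass balance: 8.210·0.5800 + 1.340·Cₑ = 9.550·5.550
→ Cₑ = (9.550·5.550 − 8.210·0.5800) / 1.340 = 36.00 mg/L.

36.0 mg/L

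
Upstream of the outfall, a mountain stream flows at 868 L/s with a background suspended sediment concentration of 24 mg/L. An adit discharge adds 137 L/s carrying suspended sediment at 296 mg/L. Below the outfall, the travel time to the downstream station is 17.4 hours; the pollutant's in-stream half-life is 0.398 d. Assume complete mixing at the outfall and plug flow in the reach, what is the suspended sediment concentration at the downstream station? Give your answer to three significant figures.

17.3 mg/L

Mixed concentration C = ΣQC/ΣQ = (868.0·24.00 + 137.0·296.0) / 1005 = 61380/1005 = 61.08 mg/L.
Half-life 0.398 d → k = ln 2 / 0.398 = 1.742 d⁻¹.
Applying C = C₀e^(−kt): 61.08 × 0.2829 = 17.28 mg/L.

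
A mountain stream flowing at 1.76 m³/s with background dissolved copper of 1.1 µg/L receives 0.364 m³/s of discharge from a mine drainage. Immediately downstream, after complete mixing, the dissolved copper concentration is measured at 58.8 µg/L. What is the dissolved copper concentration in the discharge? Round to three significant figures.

Mass balance: 1.760·1.100 + 0.3640·Cₑ = 2.124·58.80
→ Cₑ = (2.124·58.80 − 1.760·1.100) / 0.3640 = 337.8 µg/L.

338 µg/L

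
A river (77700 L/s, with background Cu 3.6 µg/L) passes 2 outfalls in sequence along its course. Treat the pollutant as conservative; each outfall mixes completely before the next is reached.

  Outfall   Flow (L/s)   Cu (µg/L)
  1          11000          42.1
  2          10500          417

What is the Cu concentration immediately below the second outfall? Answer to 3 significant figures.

Outfall 1: combined Q = 88700 L/s; C = (77700·3.600 + 11000·42.10)/88700 = 8.375 µg/L.
Outfall 2: combined Q = 99200 L/s; C = (88700·8.375 + 10500·417.0)/99200 = 51.63 µg/L.

51.6 µg/L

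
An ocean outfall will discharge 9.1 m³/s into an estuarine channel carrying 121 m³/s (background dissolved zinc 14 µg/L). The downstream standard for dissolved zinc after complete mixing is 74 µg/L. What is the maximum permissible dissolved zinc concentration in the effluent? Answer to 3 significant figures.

At the limit, (Qr·Cr + Qe·Cₑ)/(Qr + Qe) = 74:
Cₑ = (130.1·74 − 121.0·14.00) / 9.100 = 871.8 µg/L.

872 µg/L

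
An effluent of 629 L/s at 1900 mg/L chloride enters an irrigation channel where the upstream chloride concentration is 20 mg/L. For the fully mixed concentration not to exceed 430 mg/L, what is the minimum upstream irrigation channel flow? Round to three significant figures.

2260 L/s

Set C_mix = 430: (Q·20.00 + 629.0·1900) / (Q + 629.0) = 430
→ Q = 629.0·(1900 − 430)/(430 − 20.00) = 2255 L/s.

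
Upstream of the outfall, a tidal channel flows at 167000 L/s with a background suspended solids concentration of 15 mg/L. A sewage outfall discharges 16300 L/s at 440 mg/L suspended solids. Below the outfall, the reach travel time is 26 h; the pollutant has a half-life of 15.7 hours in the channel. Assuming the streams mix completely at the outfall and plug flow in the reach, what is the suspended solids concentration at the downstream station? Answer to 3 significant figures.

Flow-weighted average: C = (167000·15.00 + 16300·440.0) / 183300 = 9677000/183300 = 52.79 mg/L.
Half-life 15.7 h → k = ln 2 / 15.7 = 0.04415 h⁻¹ = 1.060 d⁻¹.
First-order decay: C = 52.79·exp(−k·t) = 52.79·0.3173 = 16.75 mg/L.

16.8 mg/L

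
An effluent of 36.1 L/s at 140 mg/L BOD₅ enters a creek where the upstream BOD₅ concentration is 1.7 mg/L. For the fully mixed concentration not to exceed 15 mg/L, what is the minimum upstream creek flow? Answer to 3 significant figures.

Set C_mix = 15: (Q·1.700 + 36.10·140.0) / (Q + 36.10) = 15
→ Q = 36.10·(140.0 − 15)/(15 − 1.700) = 339.3 L/s.

339 L/s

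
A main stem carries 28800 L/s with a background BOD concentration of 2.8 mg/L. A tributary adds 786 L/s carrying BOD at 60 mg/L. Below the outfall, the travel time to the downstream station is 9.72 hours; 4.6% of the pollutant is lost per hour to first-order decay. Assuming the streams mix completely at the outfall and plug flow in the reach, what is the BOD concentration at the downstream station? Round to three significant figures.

2.73 mg/L

Mixed concentration C = ΣQC/ΣQ = (28800·2.800 + 786.0·60.00) / 29590 = 127800/29590 = 4.320 mg/L.
4.6%/h lost → k = −ln(1 − 0.046) = 0.04709 h⁻¹.
Applying C = C₀e^(−kt): 4.320 × 0.6327 = 2.733 mg/L.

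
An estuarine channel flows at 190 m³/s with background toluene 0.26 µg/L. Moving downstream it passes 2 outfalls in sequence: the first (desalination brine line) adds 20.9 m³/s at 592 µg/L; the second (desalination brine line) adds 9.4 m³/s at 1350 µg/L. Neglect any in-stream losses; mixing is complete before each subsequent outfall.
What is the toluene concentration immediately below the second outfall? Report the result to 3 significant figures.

After outfall 1: Q = 190.0 + 20.90 = 210.9 m³/s; C = (190.0·0.2600 + 20.90·592.0)/210.9 = 58.90 µg/L.
After outfall 2: Q = 210.9 + 9.400 = 220.3 m³/s; C = (210.9·58.90 + 9.400·1350)/220.3 = 114.0 µg/L.

114 µg/L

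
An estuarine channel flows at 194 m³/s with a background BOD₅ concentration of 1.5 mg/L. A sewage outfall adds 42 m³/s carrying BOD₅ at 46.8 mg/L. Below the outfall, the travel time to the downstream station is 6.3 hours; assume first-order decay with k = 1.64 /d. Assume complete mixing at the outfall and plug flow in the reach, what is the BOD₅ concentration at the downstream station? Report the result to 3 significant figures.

Conservation of mass: C = (194.0·1.500 + 42.00·46.80) / 236.0 = 2257/236.0 = 9.562 mg/L.
Decay over the reach: 9.562·exp(−kt) = 9.562·0.6502 = 6.217 mg/L.

6.22 mg/L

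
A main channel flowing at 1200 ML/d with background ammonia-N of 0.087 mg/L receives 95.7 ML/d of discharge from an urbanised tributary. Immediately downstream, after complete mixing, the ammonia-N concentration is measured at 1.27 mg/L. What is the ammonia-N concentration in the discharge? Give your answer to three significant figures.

Mass balance: 1200·0.08700 + 95.70·Cₑ = 1296·1.270
→ Cₑ = (1296·1.270 − 1200·0.08700) / 95.70 = 16.10 mg/L.

16.1 mg/L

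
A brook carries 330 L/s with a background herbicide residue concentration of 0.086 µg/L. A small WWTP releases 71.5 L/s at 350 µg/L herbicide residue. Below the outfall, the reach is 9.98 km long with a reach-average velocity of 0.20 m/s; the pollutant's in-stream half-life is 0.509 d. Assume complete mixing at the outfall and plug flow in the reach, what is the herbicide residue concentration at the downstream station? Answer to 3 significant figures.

Flow-weighted average: C = (330.0·0.08600 + 71.50·350.0) / 401.5 = 25050/401.5 = 62.40 µg/L.
Travel time t = 9.98·1000 / 0.20 = 49900 s = 13.86 h.
Half-life 0.509 d → k = ln 2 / 0.509 = 1.362 d⁻¹.
Decay over the reach: 62.40·exp(−kt) = 62.40·0.4554 = 28.42 µg/L.

28.4 µg/L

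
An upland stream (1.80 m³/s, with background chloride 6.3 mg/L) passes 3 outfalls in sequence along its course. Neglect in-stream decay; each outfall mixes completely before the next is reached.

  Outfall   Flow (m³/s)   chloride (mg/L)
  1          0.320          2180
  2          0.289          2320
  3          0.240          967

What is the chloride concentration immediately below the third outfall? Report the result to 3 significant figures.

608 mg/L

Below outfall 1: Q → 2.120 m³/s, C = (1.800·6.300 + 0.3200·2180)/2.120 = 334.4 mg/L.
Below outfall 2: Q → 2.409 m³/s, C = (2.120·334.4 + 0.2890·2320)/2.409 = 572.6 mg/L.
Below outfall 3: Q → 2.649 m³/s, C = (2.409·572.6 + 0.2400·967.0)/2.649 = 608.3 mg/L.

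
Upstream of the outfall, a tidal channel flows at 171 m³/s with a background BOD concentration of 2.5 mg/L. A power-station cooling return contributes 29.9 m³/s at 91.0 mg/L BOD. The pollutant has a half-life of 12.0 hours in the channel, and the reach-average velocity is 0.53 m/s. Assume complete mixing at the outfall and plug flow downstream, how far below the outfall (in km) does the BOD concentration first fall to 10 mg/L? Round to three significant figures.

14.8 km

Flow-weighted average: C = (171.0·2.500 + 29.90·91.00) / 200.9 = 3148/200.9 = 15.67 mg/L.
Half-life 12.0 h → k = ln 2 / 12.0 = 0.05776 h⁻¹ = 1.386 d⁻¹.
Set 15.67·exp(−k·t) = 10 → t = ln(15.67/10)/k = 28000 s = 7.778 h.
Distance = v·t = 0.53·28000 = 14840 m = 14.84 km.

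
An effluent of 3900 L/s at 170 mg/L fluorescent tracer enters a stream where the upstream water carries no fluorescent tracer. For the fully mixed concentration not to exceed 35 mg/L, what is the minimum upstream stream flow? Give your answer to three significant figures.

15000 L/s

Set C_mix = 35: (Q·0 + 3900·170.0) / (Q + 3900) = 35
→ Q = 3900·(170.0 − 35)/(35 − 0) = 15040 L/s.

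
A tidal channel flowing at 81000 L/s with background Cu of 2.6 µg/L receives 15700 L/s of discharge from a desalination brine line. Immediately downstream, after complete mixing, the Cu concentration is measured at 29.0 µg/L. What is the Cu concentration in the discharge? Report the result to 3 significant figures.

Mass balance: 81000·2.600 + 15700·Cₑ = 96700·29.00
→ Cₑ = (96700·29.00 − 81000·2.600) / 15700 = 165.2 µg/L.

165 µg/L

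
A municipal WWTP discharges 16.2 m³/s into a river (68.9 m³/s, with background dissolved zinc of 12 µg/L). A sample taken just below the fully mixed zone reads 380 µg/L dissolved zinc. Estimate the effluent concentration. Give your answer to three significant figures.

Mass balance: 68.90·12.00 + 16.20·Cₑ = 85.10·380.0
→ Cₑ = (85.10·380.0 − 68.90·12.00) / 16.20 = 1945 µg/L.

1950 µg/L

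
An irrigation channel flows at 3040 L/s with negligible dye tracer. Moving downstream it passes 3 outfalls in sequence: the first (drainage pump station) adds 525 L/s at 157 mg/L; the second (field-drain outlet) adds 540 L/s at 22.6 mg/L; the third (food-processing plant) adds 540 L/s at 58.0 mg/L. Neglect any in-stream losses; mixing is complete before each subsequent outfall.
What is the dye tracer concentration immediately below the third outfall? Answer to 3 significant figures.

Outfall 1: combined Q = 3565 L/s; C = (3040·0 + 525.0·157.0)/3565 = 23.12 mg/L.
Outfall 2: combined Q = 4105 L/s; C = (3565·23.12 + 540.0·22.60)/4105 = 23.05 mg/L.
Outfall 3: combined Q = 4645 L/s; C = (4105·23.05 + 540.0·58.00)/4645 = 27.11 mg/L.

27.1 mg/L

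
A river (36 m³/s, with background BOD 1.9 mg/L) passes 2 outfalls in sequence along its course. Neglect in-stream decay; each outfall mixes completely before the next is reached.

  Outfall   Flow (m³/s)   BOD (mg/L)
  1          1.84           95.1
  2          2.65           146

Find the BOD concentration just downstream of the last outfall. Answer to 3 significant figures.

15.6 mg/L

Below outfall 1: Q → 37.84 m³/s, C = (36.00·1.900 + 1.840·95.10)/37.84 = 6.432 mg/L.
Below outfall 2: Q → 40.49 m³/s, C = (37.84·6.432 + 2.650·146.0)/40.49 = 15.57 mg/L.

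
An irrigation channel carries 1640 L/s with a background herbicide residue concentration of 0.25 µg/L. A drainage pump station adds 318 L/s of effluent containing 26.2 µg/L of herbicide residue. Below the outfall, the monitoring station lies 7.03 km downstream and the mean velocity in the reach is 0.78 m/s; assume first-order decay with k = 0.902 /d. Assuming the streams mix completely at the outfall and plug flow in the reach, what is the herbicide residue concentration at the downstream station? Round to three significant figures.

4.06 µg/L

Conservation of mass: C = (1640·0.2500 + 318.0·26.20) / 1958 = 8742/1958 = 4.465 µg/L.
Travel time t = 7.03·1000 / 0.78 = 9013 s = 2.504 h.
Applying C = C₀e^(−kt): 4.465 × 0.9102 = 4.064 µg/L.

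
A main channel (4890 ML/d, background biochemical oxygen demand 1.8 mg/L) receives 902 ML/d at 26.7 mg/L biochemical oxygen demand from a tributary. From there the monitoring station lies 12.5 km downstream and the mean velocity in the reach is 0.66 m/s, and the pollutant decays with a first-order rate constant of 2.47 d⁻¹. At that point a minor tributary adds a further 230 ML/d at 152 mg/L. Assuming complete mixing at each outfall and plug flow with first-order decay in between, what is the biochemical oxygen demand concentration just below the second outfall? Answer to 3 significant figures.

8.98 mg/L

Flow-weighted average: C = (4890·1.800 + 902.0·26.70) / 5792 = 32890/5792 = 5.678 mg/L; combined flow 5792 ML/d.
Travel time t = 12.5·1000 / 0.66 = 18940 s = 5.261 h.
After decay, C = 5.678 × e^(−kt) = 5.678 × 0.5819 = 3.304 mg/L.
At the second outfall, C = (5792·3.304 + 230.0·152.0) / (5792 + 230.0) = 8.983 mg/L.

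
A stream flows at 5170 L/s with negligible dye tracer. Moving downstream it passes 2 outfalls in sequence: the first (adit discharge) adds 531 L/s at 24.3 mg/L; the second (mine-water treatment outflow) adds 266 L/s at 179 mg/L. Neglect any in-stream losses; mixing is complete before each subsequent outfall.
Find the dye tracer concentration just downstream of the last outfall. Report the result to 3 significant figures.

Outfall 1: combined Q = 5701 L/s; C = (5170·0 + 531.0·24.30)/5701 = 2.263 mg/L.
Outfall 2: combined Q = 5967 L/s; C = (5701·2.263 + 266.0·179.0)/5967 = 10.14 mg/L.

10.1 mg/L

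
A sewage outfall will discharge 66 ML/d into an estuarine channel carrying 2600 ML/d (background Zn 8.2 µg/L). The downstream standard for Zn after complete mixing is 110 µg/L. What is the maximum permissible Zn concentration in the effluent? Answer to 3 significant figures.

4120 µg/L

At the limit, (Qr·Cr + Qe·Cₑ)/(Qr + Qe) = 110:
Cₑ = (2666·110 − 2600·8.200) / 66.00 = 4120 µg/L.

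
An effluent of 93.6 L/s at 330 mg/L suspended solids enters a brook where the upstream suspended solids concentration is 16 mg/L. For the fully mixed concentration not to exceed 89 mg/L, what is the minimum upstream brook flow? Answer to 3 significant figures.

Set C_mix = 89: (Q·16.00 + 93.60·330.0) / (Q + 93.60) = 89
→ Q = 93.60·(330.0 − 89)/(89 − 16.00) = 309.0 L/s.

309 L/s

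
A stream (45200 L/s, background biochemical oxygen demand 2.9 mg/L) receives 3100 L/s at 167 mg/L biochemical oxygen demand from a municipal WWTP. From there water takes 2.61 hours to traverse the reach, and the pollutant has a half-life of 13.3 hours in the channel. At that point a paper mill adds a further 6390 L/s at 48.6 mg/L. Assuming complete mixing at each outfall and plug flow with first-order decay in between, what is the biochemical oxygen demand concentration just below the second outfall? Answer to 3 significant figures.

Mass balance: C = (45200·2.900 + 3100·167.0) / 48300 = 648800/48300 = 13.43 mg/L; combined flow 48300 L/s.
Half-life 13.3 h → k = ln 2 / 13.3 = 0.05212 h⁻¹ = 1.251 d⁻¹.
Applying C = C₀e^(−kt): 13.43 × 0.8728 = 11.72 mg/L.
Second outfall: C = (48300·11.72 + 6390·48.60)/54690 = 16.03 mg/L.

16.0 mg/L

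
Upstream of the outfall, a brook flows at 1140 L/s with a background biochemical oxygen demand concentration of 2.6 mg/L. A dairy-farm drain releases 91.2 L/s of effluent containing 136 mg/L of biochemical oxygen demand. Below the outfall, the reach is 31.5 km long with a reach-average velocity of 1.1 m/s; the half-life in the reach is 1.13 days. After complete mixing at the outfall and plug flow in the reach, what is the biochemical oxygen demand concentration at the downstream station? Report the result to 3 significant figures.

10.2 mg/L

Flow-weighted average: C = (1140·2.600 + 91.20·136.0) / 1231 = 15370/1231 = 12.48 mg/L.
Travel time t = 31.5·1000 / 1.1 = 28640 s = 7.955 h.
Half-life 1.13 d → k = ln 2 / 1.13 = 0.6134 d⁻¹.
After decay, C = 12.48 × e^(−kt) = 12.48 × 0.8160 = 10.19 mg/L.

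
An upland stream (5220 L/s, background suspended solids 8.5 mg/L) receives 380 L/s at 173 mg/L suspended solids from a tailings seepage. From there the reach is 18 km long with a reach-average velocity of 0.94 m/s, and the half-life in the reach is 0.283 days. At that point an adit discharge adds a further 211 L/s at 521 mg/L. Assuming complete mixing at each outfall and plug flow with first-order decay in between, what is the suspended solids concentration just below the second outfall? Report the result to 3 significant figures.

29.9 mg/L

Mixed concentration C = ΣQC/ΣQ = (5220·8.500 + 380.0·173.0) / 5600 = 110100/5600 = 19.66 mg/L; combined flow 5600 L/s.
Travel time t = 18·1000 / 0.94 = 19150 s = 5.319 h.
Half-life 0.283 d → k = ln 2 / 0.283 = 2.449 d⁻¹.
After decay, C = 19.66 × e^(−kt) = 19.66 × 0.5811 = 11.43 mg/L.
At the second outfall, C = (5600·11.43 + 211.0·521.0) / (5600 + 211.0) = 29.93 mg/L.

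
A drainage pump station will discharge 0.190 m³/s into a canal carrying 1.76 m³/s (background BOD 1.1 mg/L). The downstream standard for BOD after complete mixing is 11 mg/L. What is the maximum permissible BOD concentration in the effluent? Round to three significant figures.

103 mg/L

At the limit, (Qr·Cr + Qe·Cₑ)/(Qr + Qe) = 11:
Cₑ = (1.950·11 − 1.760·1.100) / 0.1900 = 102.7 mg/L.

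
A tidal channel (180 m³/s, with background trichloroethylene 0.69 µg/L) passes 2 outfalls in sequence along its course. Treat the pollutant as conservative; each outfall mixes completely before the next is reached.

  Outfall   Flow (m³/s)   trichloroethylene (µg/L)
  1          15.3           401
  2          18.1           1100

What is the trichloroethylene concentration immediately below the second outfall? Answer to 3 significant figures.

123 µg/L

Outfall 1: combined Q = 195.3 m³/s; C = (180.0·0.6900 + 15.30·401.0)/195.3 = 32.05 µg/L.
Outfall 2: combined Q = 213.4 m³/s; C = (195.3·32.05 + 18.10·1100)/213.4 = 122.6 µg/L.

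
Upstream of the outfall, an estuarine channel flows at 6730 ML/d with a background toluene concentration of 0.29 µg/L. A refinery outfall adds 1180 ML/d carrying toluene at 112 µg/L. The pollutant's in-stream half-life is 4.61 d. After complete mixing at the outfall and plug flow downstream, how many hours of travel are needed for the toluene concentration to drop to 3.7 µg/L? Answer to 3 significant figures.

243 h

Mass balance: C = (6730·0.2900 + 1180·112.0) / 7910 = 134100/7910 = 16.95 µg/L.
Half-life 4.61 d → k = ln 2 / 4.61 = 0.1504 d⁻¹.
16.95·exp(−k·t) = 3.7 → t = ln(16.95/3.7)/k = 874700 s = 243.0 h.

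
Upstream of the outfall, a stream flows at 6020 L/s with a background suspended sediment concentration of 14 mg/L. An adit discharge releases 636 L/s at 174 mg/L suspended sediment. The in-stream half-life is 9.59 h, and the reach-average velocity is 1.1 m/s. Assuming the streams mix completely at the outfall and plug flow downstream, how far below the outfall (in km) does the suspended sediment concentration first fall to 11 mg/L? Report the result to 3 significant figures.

After mixing, C = (6020·14.00 + 636.0·174.0) / 6656 = 194900/6656 = 29.29 mg/L.
Half-life 9.59 h → k = ln 2 / 9.59 = 0.07228 h⁻¹ = 1.735 d⁻¹.
Set 29.29·exp(−k·t) = 11 → t = ln(29.29/11)/k = 48780 s = 13.55 h.
Distance = v·t = 1.1·48780 = 53650 m = 53.65 km.

53.7 km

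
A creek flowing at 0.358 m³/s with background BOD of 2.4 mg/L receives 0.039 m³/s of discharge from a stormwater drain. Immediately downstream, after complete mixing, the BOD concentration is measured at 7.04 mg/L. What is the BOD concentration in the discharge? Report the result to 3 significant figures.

49.6 mg/L

Mass balance: 0.3580·2.400 + 0.03900·Cₑ = 0.3970·7.040
→ Cₑ = (0.3970·7.040 − 0.3580·2.400) / 0.03900 = 49.63 mg/L.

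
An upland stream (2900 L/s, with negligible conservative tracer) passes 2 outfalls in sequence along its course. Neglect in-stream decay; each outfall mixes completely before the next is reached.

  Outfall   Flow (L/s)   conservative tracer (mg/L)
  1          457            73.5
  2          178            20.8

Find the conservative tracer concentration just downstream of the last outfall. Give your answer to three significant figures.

After outfall 1: Q = 2900 + 457.0 = 3357 L/s; C = (2900·0 + 457.0·73.50)/3357 = 10.01 mg/L.
After outfall 2: Q = 3357 + 178.0 = 3535 L/s; C = (3357·10.01 + 178.0·20.80)/3535 = 10.55 mg/L.

10.5 mg/L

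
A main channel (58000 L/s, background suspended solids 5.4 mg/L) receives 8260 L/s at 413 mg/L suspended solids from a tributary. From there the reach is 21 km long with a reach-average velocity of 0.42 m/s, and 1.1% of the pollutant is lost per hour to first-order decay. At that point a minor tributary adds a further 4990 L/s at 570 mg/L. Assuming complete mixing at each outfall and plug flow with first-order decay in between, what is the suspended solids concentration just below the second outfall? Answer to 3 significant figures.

Flow-weighted average: C = (58000·5.400 + 8260·413.0) / 66260 = 3725000/66260 = 56.21 mg/L; combined flow 66260 L/s.
Travel time t = 21·1000 / 0.42 = 50000 s = 13.89 h.
1.1%/h lost → k = −ln(1 − 0.011) = 0.01106 h⁻¹.
First-order decay: C = 56.21·exp(−k·t) = 56.21·0.8576 = 48.21 mg/L.
At the second outfall, C = (66260·48.21 + 4990·570.0) / (66260 + 4990) = 84.75 mg/L.

84.8 mg/L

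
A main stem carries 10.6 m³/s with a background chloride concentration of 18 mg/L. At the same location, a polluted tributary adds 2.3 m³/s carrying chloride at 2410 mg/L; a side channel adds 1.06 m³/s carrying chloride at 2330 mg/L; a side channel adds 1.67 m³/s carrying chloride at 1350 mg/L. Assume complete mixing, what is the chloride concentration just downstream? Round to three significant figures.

669 mg/L

Flow-weighted average: C = (10.60·18.00 + 2.300·2410 + 1.060·2330 + 1.670·1350) / 15.63 = 10460/15.63 = 669.1 mg/L.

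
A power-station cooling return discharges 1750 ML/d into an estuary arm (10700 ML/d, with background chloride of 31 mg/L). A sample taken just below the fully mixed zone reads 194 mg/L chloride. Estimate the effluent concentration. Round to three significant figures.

Mass balance: 10700·31.00 + 1750·Cₑ = 12450·194.0
→ Cₑ = (12450·194.0 − 10700·31.00) / 1750 = 1191 mg/L.

1190 mg/L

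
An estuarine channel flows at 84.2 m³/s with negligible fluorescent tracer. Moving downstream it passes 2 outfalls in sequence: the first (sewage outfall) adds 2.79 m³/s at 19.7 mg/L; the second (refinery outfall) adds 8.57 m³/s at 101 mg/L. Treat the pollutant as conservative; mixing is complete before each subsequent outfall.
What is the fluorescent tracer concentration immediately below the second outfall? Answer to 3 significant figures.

9.63 mg/L

After outfall 1: Q = 84.20 + 2.790 = 86.99 m³/s; C = (84.20·0 + 2.790·19.70)/86.99 = 0.6318 mg/L.
After outfall 2: Q = 86.99 + 8.570 = 95.56 m³/s; C = (86.99·0.6318 + 8.570·101.0)/95.56 = 9.633 mg/L.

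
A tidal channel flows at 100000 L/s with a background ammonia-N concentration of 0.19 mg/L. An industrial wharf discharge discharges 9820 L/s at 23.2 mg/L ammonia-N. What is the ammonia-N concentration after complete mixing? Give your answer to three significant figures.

2.25 mg/L

After mixing, C = (100000·0.1900 + 9820·23.20) / 109800 = 246800/109800 = 2.248 mg/L.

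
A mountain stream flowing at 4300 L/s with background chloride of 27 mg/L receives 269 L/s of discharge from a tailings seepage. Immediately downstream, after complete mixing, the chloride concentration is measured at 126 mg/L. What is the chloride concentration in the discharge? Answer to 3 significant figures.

Mass balance: 4300·27.00 + 269.0·Cₑ = 4569·126.0
→ Cₑ = (4569·126.0 − 4300·27.00) / 269.0 = 1709 mg/L.

1710 mg/L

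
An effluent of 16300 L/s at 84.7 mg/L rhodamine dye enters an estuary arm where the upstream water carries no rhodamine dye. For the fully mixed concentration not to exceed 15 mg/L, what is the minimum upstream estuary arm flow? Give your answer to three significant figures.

Set C_mix = 15: (Q·0 + 16300·84.70) / (Q + 16300) = 15
→ Q = 16300·(84.70 − 15)/(15 − 0) = 75740 L/s.

75700 L/s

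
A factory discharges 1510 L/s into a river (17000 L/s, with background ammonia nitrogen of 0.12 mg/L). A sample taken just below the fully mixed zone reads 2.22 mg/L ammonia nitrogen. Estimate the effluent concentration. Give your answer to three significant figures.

Mass balance: 17000·0.1200 + 1510·Cₑ = 18510·2.220
→ Cₑ = (18510·2.220 − 17000·0.1200) / 1510 = 25.86 mg/L.

25.9 mg/L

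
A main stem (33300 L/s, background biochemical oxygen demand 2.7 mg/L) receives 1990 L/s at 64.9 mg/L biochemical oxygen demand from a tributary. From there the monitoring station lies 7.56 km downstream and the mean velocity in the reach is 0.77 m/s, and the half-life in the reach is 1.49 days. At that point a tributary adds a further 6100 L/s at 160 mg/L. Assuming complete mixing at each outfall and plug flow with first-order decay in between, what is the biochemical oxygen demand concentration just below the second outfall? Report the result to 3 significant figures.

Flow-weighted average: C = (33300·2.700 + 1990·64.90) / 35290 = 219100/35290 = 6.207 mg/L; combined flow 35290 L/s.
Travel time t = 7.56·1000 / 0.77 = 9818 s = 2.727 h.
Half-life 1.49 d → k = ln 2 / 1.49 = 0.4652 d⁻¹.
Decay over the reach: 6.207·exp(−kt) = 6.207·0.9485 = 5.888 mg/L.
At the second outfall, C = (35290·5.888 + 6100·160.0) / (35290 + 6100) = 28.60 mg/L.

28.6 mg/L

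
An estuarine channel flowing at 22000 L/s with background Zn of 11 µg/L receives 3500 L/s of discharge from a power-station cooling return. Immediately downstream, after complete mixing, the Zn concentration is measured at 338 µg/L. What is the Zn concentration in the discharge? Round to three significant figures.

2390 µg/L

Mass balance: 22000·11.00 + 3500·Cₑ = 25500·338.0
→ Cₑ = (25500·338.0 − 22000·11.00) / 3500 = 2393 µg/L.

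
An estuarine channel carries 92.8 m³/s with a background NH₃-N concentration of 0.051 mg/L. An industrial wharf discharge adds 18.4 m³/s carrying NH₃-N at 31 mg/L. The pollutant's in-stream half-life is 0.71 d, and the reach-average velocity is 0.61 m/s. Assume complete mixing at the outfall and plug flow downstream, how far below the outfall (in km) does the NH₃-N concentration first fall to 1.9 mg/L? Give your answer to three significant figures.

After mixing, C = (92.80·0.05100 + 18.40·31.00) / 111.2 = 575.1/111.2 = 5.172 mg/L.
Half-life 0.71 d → k = ln 2 / 0.71 = 0.9763 d⁻¹.
Set 5.172·exp(−k·t) = 1.9 → t = ln(5.172/1.9)/k = 88630 s = 24.62 h.
Distance = v·t = 0.61·88630 = 54060 m = 54.06 km.

54.1 km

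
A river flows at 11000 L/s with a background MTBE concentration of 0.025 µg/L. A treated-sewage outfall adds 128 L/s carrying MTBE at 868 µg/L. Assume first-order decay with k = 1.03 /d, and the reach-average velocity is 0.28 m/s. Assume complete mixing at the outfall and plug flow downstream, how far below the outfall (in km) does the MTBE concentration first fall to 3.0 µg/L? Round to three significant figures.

28.3 km

Mass balance: C = (11000·0.02500 + 128.0·868.0) / 11130 = 111400/11130 = 10.01 µg/L.
Set 10.01·exp(−k·t) = 3.0 → t = ln(10.01/3.0)/k = 101100 s = 28.07 h.
Distance = v·t = 0.28·101100 = 28300 m = 28.30 km.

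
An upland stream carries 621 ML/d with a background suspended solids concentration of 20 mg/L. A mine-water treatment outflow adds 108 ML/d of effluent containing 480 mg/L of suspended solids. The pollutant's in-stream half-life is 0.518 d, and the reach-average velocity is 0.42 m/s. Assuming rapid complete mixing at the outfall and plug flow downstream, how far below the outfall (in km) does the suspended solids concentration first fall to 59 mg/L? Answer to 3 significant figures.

10.9 km

After mixing, C = (621.0·20.00 + 108.0·480.0) / 729.0 = 64260/729.0 = 88.15 mg/L.
Half-life 0.518 d → k = ln 2 / 0.518 = 1.338 d⁻¹.
Set 88.15·exp(−k·t) = 59 → t = ln(88.15/59)/k = 25920 s = 7.201 h.
Distance = v·t = 0.42·25920 = 10890 m = 10.89 km.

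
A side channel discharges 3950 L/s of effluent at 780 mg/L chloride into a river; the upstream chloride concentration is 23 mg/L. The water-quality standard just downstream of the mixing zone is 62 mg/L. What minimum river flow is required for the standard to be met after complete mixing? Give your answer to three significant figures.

Set C_mix = 62: (Q·23.00 + 3950·780.0) / (Q + 3950) = 62
→ Q = 3950·(780.0 − 62)/(62 − 23.00) = 72720 L/s.

72700 L/s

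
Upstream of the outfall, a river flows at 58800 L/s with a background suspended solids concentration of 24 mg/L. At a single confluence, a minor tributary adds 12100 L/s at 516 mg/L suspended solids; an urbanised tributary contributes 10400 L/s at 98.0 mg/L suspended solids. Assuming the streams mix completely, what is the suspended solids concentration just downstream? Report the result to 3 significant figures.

Conservation of mass: C = (58800·24.00 + 12100·516.0 + 10400·98.00) / 81300 = 8674000/81300 = 106.7 mg/L.

107 mg/L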